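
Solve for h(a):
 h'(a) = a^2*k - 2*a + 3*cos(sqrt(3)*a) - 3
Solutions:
 h(a) = C1 + a^3*k/3 - a^2 - 3*a + sqrt(3)*sin(sqrt(3)*a)


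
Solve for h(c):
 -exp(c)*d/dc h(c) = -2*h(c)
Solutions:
 h(c) = C1*exp(-2*exp(-c))


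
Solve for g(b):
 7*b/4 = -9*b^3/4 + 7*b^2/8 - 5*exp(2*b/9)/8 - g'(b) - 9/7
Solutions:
 g(b) = C1 - 9*b^4/16 + 7*b^3/24 - 7*b^2/8 - 9*b/7 - 45*exp(2*b/9)/16


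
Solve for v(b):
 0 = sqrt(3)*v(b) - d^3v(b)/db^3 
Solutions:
 v(b) = C3*exp(3^(1/6)*b) + (C1*sin(3^(2/3)*b/2) + C2*cos(3^(2/3)*b/2))*exp(-3^(1/6)*b/2)


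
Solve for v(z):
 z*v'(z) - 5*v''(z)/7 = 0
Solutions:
 v(z) = C1 + C2*erfi(sqrt(70)*z/10)


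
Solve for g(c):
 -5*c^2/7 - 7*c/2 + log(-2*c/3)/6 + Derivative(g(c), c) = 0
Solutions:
 g(c) = C1 + 5*c^3/21 + 7*c^2/4 - c*log(-c)/6 + c*(-log(2) + 1 + log(3))/6


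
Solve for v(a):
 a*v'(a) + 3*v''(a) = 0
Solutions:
 v(a) = C1 + C2*erf(sqrt(6)*a/6)


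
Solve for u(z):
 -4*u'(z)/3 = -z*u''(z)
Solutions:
 u(z) = C1 + C2*z^(7/3)


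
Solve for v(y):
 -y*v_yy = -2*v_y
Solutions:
 v(y) = C1 + C2*y^3


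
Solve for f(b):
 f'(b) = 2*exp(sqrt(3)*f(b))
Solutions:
 f(b) = sqrt(3)*(2*log(-1/(C1 + 2*b)) - log(3))/6


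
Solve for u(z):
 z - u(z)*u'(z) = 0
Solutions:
 u(z) = -sqrt(C1 + z^2)
 u(z) = sqrt(C1 + z^2)


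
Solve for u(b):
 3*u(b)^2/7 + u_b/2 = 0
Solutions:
 u(b) = 7/(C1 + 6*b)


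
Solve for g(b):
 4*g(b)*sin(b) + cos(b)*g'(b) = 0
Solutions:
 g(b) = C1*cos(b)^4


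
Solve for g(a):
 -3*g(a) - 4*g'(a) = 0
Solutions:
 g(a) = C1*exp(-3*a/4)


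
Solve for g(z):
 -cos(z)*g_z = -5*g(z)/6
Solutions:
 g(z) = C1*(sin(z) + 1)^(5/12)/(sin(z) - 1)^(5/12)


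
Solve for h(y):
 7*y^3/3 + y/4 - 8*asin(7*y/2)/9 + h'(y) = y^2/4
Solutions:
 h(y) = C1 - 7*y^4/12 + y^3/12 - y^2/8 + 8*y*asin(7*y/2)/9 + 8*sqrt(4 - 49*y^2)/63


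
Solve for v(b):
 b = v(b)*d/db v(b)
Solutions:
 v(b) = -sqrt(C1 + b^2)
 v(b) = sqrt(C1 + b^2)


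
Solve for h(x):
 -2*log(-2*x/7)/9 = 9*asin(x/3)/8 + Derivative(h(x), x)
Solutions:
 h(x) = C1 - 2*x*log(-x)/9 - 9*x*asin(x/3)/8 - 2*x*log(2)/9 + 2*x/9 + 2*x*log(7)/9 - 9*sqrt(9 - x^2)/8


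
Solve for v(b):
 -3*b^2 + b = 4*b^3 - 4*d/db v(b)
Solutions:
 v(b) = C1 + b^4/4 + b^3/4 - b^2/8


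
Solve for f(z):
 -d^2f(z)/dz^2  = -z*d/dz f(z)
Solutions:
 f(z) = C1 + C2*erfi(sqrt(2)*z/2)


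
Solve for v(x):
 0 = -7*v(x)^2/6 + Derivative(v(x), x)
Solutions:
 v(x) = -6/(C1 + 7*x)


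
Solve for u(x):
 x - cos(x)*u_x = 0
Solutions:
 u(x) = C1 + Integral(x/cos(x), x)


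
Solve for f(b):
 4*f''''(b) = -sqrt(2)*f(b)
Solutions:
 f(b) = (C1*sin(2^(1/8)*b/2) + C2*cos(2^(1/8)*b/2))*exp(-2^(1/8)*b/2) + (C3*sin(2^(1/8)*b/2) + C4*cos(2^(1/8)*b/2))*exp(2^(1/8)*b/2)


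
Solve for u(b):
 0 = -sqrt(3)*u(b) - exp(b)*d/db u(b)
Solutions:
 u(b) = C1*exp(sqrt(3)*exp(-b))


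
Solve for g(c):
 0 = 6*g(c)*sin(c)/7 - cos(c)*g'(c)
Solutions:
 g(c) = C1/cos(c)^(6/7)


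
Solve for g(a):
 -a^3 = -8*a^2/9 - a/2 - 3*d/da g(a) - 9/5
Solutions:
 g(a) = C1 + a^4/12 - 8*a^3/81 - a^2/12 - 3*a/5


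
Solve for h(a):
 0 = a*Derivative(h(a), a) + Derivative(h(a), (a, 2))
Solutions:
 h(a) = C1 + C2*erf(sqrt(2)*a/2)


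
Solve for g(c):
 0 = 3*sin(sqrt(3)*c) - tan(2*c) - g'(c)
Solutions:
 g(c) = C1 + log(cos(2*c))/2 - sqrt(3)*cos(sqrt(3)*c)


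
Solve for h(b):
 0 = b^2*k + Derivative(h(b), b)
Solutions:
 h(b) = C1 - b^3*k/3


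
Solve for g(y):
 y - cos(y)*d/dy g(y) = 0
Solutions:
 g(y) = C1 + Integral(y/cos(y), y)


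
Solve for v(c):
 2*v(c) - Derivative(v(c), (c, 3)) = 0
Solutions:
 v(c) = C3*exp(2^(1/3)*c) + (C1*sin(2^(1/3)*sqrt(3)*c/2) + C2*cos(2^(1/3)*sqrt(3)*c/2))*exp(-2^(1/3)*c/2)


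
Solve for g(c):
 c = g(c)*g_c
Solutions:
 g(c) = -sqrt(C1 + c^2)
 g(c) = sqrt(C1 + c^2)


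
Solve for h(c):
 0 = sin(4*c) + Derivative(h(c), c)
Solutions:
 h(c) = C1 + cos(4*c)/4


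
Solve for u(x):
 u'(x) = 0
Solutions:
 u(x) = C1


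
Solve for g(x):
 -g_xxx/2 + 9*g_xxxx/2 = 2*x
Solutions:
 g(x) = C1 + C2*x + C3*x^2 + C4*exp(x/9) - x^4/6 - 6*x^3


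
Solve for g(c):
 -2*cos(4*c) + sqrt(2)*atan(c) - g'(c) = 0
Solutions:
 g(c) = C1 + sqrt(2)*(c*atan(c) - log(c^2 + 1)/2) - sin(4*c)/2


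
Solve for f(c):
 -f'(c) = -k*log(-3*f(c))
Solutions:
 Integral(1/(log(-_y) + log(3)), (_y, f(c))) = C1 + c*k


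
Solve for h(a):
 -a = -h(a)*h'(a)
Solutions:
 h(a) = -sqrt(C1 + a^2)
 h(a) = sqrt(C1 + a^2)


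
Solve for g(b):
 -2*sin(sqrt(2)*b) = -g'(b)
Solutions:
 g(b) = C1 - sqrt(2)*cos(sqrt(2)*b)


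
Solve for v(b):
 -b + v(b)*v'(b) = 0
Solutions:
 v(b) = -sqrt(C1 + b^2)
 v(b) = sqrt(C1 + b^2)


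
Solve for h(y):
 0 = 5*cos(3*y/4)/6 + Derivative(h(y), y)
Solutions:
 h(y) = C1 - 10*sin(3*y/4)/9


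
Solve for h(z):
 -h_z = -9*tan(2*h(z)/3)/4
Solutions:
 h(z) = -3*asin(C1*exp(3*z/2))/2 + 3*pi/2
 h(z) = 3*asin(C1*exp(3*z/2))/2


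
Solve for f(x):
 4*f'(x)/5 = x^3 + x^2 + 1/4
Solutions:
 f(x) = C1 + 5*x^4/16 + 5*x^3/12 + 5*x/16


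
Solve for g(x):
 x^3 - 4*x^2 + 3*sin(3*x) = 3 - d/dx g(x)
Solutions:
 g(x) = C1 - x^4/4 + 4*x^3/3 + 3*x + cos(3*x)


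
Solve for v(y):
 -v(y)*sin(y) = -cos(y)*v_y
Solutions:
 v(y) = C1/cos(y)


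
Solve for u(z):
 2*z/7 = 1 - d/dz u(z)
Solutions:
 u(z) = C1 - z^2/7 + z


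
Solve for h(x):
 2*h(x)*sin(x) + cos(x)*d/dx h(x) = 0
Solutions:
 h(x) = C1*cos(x)^2


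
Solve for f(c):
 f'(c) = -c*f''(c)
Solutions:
 f(c) = C1 + C2*log(c)


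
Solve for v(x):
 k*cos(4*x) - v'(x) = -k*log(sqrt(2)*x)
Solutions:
 v(x) = C1 + k*(2*x*log(x) - 2*x + x*log(2) + sin(4*x)/2)/2


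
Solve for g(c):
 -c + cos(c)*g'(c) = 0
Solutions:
 g(c) = C1 + Integral(c/cos(c), c)


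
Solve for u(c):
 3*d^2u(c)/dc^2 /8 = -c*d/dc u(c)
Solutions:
 u(c) = C1 + C2*erf(2*sqrt(3)*c/3)


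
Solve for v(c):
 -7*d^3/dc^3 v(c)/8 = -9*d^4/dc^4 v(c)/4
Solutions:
 v(c) = C1 + C2*c + C3*c^2 + C4*exp(7*c/18)


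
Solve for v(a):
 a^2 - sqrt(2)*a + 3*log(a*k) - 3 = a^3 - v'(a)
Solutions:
 v(a) = C1 + a^4/4 - a^3/3 + sqrt(2)*a^2/2 - 3*a*log(a*k) + 6*a


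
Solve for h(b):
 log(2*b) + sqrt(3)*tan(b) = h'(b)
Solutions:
 h(b) = C1 + b*log(b) - b + b*log(2) - sqrt(3)*log(cos(b))


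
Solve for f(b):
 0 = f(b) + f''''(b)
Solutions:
 f(b) = (C1*sin(sqrt(2)*b/2) + C2*cos(sqrt(2)*b/2))*exp(-sqrt(2)*b/2) + (C3*sin(sqrt(2)*b/2) + C4*cos(sqrt(2)*b/2))*exp(sqrt(2)*b/2)


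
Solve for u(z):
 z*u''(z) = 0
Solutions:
 u(z) = C1 + C2*z


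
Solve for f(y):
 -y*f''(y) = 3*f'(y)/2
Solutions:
 f(y) = C1 + C2/sqrt(y)


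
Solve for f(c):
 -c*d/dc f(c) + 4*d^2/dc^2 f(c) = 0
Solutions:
 f(c) = C1 + C2*erfi(sqrt(2)*c/4)


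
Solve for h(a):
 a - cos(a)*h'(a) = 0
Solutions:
 h(a) = C1 + Integral(a/cos(a), a)


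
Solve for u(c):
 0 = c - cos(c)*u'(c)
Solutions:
 u(c) = C1 + Integral(c/cos(c), c)


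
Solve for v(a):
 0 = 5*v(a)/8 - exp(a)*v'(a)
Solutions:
 v(a) = C1*exp(-5*exp(-a)/8)


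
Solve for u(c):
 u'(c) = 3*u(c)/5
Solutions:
 u(c) = C1*exp(3*c/5)


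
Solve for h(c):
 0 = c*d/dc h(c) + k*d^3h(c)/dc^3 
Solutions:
 h(c) = C1 + Integral(C2*airyai(c*(-1/k)^(1/3)) + C3*airybi(c*(-1/k)^(1/3)), c)


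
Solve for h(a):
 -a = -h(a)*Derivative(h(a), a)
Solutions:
 h(a) = -sqrt(C1 + a^2)
 h(a) = sqrt(C1 + a^2)


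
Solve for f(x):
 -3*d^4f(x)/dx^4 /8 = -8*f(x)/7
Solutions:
 f(x) = C1*exp(-2*sqrt(2)*21^(3/4)*x/21) + C2*exp(2*sqrt(2)*21^(3/4)*x/21) + C3*sin(2*sqrt(2)*21^(3/4)*x/21) + C4*cos(2*sqrt(2)*21^(3/4)*x/21)


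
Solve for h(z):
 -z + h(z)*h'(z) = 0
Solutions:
 h(z) = -sqrt(C1 + z^2)
 h(z) = sqrt(C1 + z^2)


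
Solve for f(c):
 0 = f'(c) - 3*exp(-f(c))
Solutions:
 f(c) = log(C1 + 3*c)


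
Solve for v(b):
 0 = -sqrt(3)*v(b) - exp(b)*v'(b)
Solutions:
 v(b) = C1*exp(sqrt(3)*exp(-b))


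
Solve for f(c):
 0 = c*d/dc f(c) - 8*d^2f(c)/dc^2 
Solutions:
 f(c) = C1 + C2*erfi(c/4)


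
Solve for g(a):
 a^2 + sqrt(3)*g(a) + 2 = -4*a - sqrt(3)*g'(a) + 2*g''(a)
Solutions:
 g(a) = C1*exp(a*(sqrt(3) + sqrt(3 + 8*sqrt(3)))/4) + C2*exp(a*(-sqrt(3 + 8*sqrt(3)) + sqrt(3))/4) - sqrt(3)*a^2/3 - 2*sqrt(3)*a/3 - 4/3


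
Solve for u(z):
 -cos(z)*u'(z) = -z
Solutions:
 u(z) = C1 + Integral(z/cos(z), z)


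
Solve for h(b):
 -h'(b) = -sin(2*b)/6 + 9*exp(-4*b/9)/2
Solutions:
 h(b) = C1 - cos(2*b)/12 + 81*exp(-4*b/9)/8


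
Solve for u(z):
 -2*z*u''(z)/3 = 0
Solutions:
 u(z) = C1 + C2*z


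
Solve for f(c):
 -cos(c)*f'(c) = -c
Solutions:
 f(c) = C1 + Integral(c/cos(c), c)


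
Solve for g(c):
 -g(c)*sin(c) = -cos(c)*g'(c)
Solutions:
 g(c) = C1/cos(c)


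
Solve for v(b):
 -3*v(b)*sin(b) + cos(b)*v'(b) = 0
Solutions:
 v(b) = C1/cos(b)^3


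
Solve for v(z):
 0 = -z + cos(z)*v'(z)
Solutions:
 v(z) = C1 + Integral(z/cos(z), z)


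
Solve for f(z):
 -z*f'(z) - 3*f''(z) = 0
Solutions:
 f(z) = C1 + C2*erf(sqrt(6)*z/6)


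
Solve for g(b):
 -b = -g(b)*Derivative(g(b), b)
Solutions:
 g(b) = -sqrt(C1 + b^2)
 g(b) = sqrt(C1 + b^2)


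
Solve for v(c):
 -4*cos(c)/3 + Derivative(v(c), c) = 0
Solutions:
 v(c) = C1 + 4*sin(c)/3


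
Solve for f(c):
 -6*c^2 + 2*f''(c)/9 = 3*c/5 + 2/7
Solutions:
 f(c) = C1 + C2*c + 9*c^4/4 + 9*c^3/20 + 9*c^2/14


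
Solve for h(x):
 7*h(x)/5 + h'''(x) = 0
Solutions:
 h(x) = C3*exp(-5^(2/3)*7^(1/3)*x/5) + (C1*sin(sqrt(3)*5^(2/3)*7^(1/3)*x/10) + C2*cos(sqrt(3)*5^(2/3)*7^(1/3)*x/10))*exp(5^(2/3)*7^(1/3)*x/10)


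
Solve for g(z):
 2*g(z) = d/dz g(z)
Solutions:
 g(z) = C1*exp(2*z)


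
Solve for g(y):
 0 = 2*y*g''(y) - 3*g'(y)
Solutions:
 g(y) = C1 + C2*y^(5/2)


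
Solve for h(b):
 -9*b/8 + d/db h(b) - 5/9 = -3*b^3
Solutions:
 h(b) = C1 - 3*b^4/4 + 9*b^2/16 + 5*b/9


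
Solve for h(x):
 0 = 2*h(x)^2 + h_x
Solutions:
 h(x) = 1/(C1 + 2*x)


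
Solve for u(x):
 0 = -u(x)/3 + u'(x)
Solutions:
 u(x) = C1*exp(x/3)


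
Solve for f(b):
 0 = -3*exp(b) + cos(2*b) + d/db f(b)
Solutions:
 f(b) = C1 + 3*exp(b) - sin(2*b)/2


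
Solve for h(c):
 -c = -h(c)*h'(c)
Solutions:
 h(c) = -sqrt(C1 + c^2)
 h(c) = sqrt(C1 + c^2)


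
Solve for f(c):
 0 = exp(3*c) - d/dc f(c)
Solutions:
 f(c) = C1 + exp(3*c)/3


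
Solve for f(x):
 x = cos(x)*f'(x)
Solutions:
 f(x) = C1 + Integral(x/cos(x), x)


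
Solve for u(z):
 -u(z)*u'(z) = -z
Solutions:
 u(z) = -sqrt(C1 + z^2)
 u(z) = sqrt(C1 + z^2)


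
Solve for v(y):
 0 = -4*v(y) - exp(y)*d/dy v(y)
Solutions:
 v(y) = C1*exp(4*exp(-y))


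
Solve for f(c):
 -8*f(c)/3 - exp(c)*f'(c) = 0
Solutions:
 f(c) = C1*exp(8*exp(-c)/3)


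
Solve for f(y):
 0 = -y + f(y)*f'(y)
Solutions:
 f(y) = -sqrt(C1 + y^2)
 f(y) = sqrt(C1 + y^2)


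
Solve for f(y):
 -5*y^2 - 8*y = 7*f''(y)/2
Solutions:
 f(y) = C1 + C2*y - 5*y^4/42 - 8*y^3/21


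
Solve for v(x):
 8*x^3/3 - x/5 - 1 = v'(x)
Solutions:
 v(x) = C1 + 2*x^4/3 - x^2/10 - x


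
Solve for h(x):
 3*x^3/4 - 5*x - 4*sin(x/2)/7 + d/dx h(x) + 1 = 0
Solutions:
 h(x) = C1 - 3*x^4/16 + 5*x^2/2 - x - 8*cos(x/2)/7


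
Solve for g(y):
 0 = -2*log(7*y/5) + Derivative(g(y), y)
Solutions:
 g(y) = C1 + 2*y*log(y) - 2*y + y*log(49/25)


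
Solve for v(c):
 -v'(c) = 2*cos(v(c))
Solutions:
 v(c) = pi - asin((C1 + exp(4*c))/(C1 - exp(4*c)))
 v(c) = asin((C1 + exp(4*c))/(C1 - exp(4*c)))


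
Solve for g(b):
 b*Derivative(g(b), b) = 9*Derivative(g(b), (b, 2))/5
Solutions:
 g(b) = C1 + C2*erfi(sqrt(10)*b/6)


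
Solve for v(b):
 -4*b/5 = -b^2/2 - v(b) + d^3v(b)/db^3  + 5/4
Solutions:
 v(b) = C3*exp(b) - b^2/2 + 4*b/5 + (C1*sin(sqrt(3)*b/2) + C2*cos(sqrt(3)*b/2))*exp(-b/2) + 5/4


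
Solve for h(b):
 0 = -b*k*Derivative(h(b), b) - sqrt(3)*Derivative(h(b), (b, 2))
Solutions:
 h(b) = Piecewise((-sqrt(2)*3^(1/4)*sqrt(pi)*C1*erf(sqrt(2)*3^(3/4)*b*sqrt(k)/6)/(2*sqrt(k)) - C2, (k > 0) | (k < 0)), (-C1*b - C2, True))


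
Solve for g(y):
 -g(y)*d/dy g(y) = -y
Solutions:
 g(y) = -sqrt(C1 + y^2)
 g(y) = sqrt(C1 + y^2)


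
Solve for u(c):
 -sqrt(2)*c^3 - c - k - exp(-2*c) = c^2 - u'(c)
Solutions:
 u(c) = C1 + sqrt(2)*c^4/4 + c^3/3 + c^2/2 + c*k - exp(-2*c)/2


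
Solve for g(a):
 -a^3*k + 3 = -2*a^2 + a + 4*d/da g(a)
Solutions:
 g(a) = C1 - a^4*k/16 + a^3/6 - a^2/8 + 3*a/4


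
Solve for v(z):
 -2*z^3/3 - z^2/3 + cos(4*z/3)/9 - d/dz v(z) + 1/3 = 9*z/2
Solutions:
 v(z) = C1 - z^4/6 - z^3/9 - 9*z^2/4 + z/3 + sin(4*z/3)/12


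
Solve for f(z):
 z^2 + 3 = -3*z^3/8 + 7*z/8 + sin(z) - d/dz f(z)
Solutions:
 f(z) = C1 - 3*z^4/32 - z^3/3 + 7*z^2/16 - 3*z - cos(z)


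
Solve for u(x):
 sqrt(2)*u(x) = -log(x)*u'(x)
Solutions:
 u(x) = C1*exp(-sqrt(2)*li(x))


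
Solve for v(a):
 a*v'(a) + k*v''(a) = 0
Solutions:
 v(a) = C1 + C2*sqrt(k)*erf(sqrt(2)*a*sqrt(1/k)/2)


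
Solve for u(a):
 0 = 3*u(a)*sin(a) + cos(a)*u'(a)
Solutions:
 u(a) = C1*cos(a)^3


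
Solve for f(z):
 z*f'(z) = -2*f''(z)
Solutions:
 f(z) = C1 + C2*erf(z/2)


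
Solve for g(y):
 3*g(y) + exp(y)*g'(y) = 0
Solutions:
 g(y) = C1*exp(3*exp(-y))


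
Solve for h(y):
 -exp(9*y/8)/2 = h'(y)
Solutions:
 h(y) = C1 - 4*exp(9*y/8)/9


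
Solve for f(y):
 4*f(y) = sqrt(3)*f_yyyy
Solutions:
 f(y) = C1*exp(-sqrt(2)*3^(7/8)*y/3) + C2*exp(sqrt(2)*3^(7/8)*y/3) + C3*sin(sqrt(2)*3^(7/8)*y/3) + C4*cos(sqrt(2)*3^(7/8)*y/3)


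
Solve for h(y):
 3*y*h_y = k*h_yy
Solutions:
 h(y) = C1 + C2*erf(sqrt(6)*y*sqrt(-1/k)/2)/sqrt(-1/k)


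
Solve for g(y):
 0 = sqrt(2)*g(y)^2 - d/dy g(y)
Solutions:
 g(y) = -1/(C1 + sqrt(2)*y)


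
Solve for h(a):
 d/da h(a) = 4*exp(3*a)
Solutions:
 h(a) = C1 + 4*exp(3*a)/3


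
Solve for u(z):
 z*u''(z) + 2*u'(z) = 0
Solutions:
 u(z) = C1 + C2/z


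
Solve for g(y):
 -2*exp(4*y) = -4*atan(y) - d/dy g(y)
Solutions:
 g(y) = C1 - 4*y*atan(y) + exp(4*y)/2 + 2*log(y^2 + 1)


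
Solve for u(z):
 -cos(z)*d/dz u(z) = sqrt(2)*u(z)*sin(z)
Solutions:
 u(z) = C1*cos(z)^(sqrt(2))


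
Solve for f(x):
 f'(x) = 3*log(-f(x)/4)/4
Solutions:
 -4*Integral(1/(log(-_y) - 2*log(2)), (_y, f(x)))/3 = C1 - x


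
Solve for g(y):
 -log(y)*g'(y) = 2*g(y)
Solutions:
 g(y) = C1*exp(-2*li(y))


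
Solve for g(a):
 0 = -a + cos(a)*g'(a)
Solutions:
 g(a) = C1 + Integral(a/cos(a), a)


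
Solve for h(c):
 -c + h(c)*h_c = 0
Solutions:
 h(c) = -sqrt(C1 + c^2)
 h(c) = sqrt(C1 + c^2)


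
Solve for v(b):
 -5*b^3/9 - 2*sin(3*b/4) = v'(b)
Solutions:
 v(b) = C1 - 5*b^4/36 + 8*cos(3*b/4)/3


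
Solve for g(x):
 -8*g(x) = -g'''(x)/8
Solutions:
 g(x) = C3*exp(4*x) + (C1*sin(2*sqrt(3)*x) + C2*cos(2*sqrt(3)*x))*exp(-2*x)


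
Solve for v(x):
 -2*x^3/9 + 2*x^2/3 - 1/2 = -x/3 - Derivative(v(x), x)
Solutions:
 v(x) = C1 + x^4/18 - 2*x^3/9 - x^2/6 + x/2


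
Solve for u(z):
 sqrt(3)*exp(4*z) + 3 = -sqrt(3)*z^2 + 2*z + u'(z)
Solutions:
 u(z) = C1 + sqrt(3)*z^3/3 - z^2 + 3*z + sqrt(3)*exp(4*z)/4


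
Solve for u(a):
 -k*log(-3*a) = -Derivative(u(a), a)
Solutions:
 u(a) = C1 + a*k*log(-a) + a*k*(-1 + log(3))


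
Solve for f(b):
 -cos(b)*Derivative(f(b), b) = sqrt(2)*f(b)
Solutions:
 f(b) = C1*(sin(b) - 1)^(sqrt(2)/2)/(sin(b) + 1)^(sqrt(2)/2)


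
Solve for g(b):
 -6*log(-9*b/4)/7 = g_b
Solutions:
 g(b) = C1 - 6*b*log(-b)/7 + 6*b*(-2*log(3) + 1 + 2*log(2))/7


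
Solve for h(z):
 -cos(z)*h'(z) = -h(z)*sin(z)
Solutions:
 h(z) = C1/cos(z)


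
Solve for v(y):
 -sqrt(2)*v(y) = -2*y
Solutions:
 v(y) = sqrt(2)*y


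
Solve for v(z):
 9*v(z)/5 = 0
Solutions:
 v(z) = 0


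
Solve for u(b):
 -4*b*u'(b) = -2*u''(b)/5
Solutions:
 u(b) = C1 + C2*erfi(sqrt(5)*b)


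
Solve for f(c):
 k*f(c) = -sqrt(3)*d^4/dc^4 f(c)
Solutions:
 f(c) = C1*exp(-3^(7/8)*c*(-k)^(1/4)/3) + C2*exp(3^(7/8)*c*(-k)^(1/4)/3) + C3*exp(-3^(7/8)*I*c*(-k)^(1/4)/3) + C4*exp(3^(7/8)*I*c*(-k)^(1/4)/3)


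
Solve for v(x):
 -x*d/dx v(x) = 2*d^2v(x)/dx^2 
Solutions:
 v(x) = C1 + C2*erf(x/2)


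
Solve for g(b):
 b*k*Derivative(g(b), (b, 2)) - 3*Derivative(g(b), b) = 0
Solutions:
 g(b) = C1 + b^(((re(k) + 3)*re(k) + im(k)^2)/(re(k)^2 + im(k)^2))*(C2*sin(3*log(b)*Abs(im(k))/(re(k)^2 + im(k)^2)) + C3*cos(3*log(b)*im(k)/(re(k)^2 + im(k)^2)))


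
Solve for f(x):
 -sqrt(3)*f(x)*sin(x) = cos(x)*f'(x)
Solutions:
 f(x) = C1*cos(x)^(sqrt(3))


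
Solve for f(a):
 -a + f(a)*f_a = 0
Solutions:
 f(a) = -sqrt(C1 + a^2)
 f(a) = sqrt(C1 + a^2)


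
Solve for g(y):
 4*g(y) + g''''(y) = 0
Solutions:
 g(y) = (C1*sin(y) + C2*cos(y))*exp(-y) + (C3*sin(y) + C4*cos(y))*exp(y)


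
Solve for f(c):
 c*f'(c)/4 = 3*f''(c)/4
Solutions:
 f(c) = C1 + C2*erfi(sqrt(6)*c/6)


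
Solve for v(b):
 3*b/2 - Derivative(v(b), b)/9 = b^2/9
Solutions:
 v(b) = C1 - b^3/3 + 27*b^2/4


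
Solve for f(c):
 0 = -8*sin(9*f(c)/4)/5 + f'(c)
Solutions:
 -8*c/5 + 2*log(cos(9*f(c)/4) - 1)/9 - 2*log(cos(9*f(c)/4) + 1)/9 = C1


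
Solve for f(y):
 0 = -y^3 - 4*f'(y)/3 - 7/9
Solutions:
 f(y) = C1 - 3*y^4/16 - 7*y/12


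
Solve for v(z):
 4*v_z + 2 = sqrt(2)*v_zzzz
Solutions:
 v(z) = C1 + C4*exp(sqrt(2)*z) - z/2 + (C2*sin(sqrt(6)*z/2) + C3*cos(sqrt(6)*z/2))*exp(-sqrt(2)*z/2)


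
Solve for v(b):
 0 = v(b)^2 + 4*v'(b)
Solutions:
 v(b) = 4/(C1 + b)


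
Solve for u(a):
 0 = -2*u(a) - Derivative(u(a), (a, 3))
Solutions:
 u(a) = C3*exp(-2^(1/3)*a) + (C1*sin(2^(1/3)*sqrt(3)*a/2) + C2*cos(2^(1/3)*sqrt(3)*a/2))*exp(2^(1/3)*a/2)


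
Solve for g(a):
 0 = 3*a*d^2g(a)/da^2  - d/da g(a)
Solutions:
 g(a) = C1 + C2*a^(4/3)


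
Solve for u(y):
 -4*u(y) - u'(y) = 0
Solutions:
 u(y) = C1*exp(-4*y)


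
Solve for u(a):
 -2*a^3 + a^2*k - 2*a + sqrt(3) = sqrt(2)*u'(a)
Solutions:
 u(a) = C1 - sqrt(2)*a^4/4 + sqrt(2)*a^3*k/6 - sqrt(2)*a^2/2 + sqrt(6)*a/2


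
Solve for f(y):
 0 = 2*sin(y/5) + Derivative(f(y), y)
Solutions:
 f(y) = C1 + 10*cos(y/5)


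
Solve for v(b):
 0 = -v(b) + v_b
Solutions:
 v(b) = C1*exp(b)


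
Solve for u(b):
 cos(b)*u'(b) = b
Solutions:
 u(b) = C1 + Integral(b/cos(b), b)


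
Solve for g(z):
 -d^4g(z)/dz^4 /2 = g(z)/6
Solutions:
 g(z) = (C1*sin(sqrt(2)*3^(3/4)*z/6) + C2*cos(sqrt(2)*3^(3/4)*z/6))*exp(-sqrt(2)*3^(3/4)*z/6) + (C3*sin(sqrt(2)*3^(3/4)*z/6) + C4*cos(sqrt(2)*3^(3/4)*z/6))*exp(sqrt(2)*3^(3/4)*z/6)


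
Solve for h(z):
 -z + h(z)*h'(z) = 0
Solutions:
 h(z) = -sqrt(C1 + z^2)
 h(z) = sqrt(C1 + z^2)


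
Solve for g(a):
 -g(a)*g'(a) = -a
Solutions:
 g(a) = -sqrt(C1 + a^2)
 g(a) = sqrt(C1 + a^2)


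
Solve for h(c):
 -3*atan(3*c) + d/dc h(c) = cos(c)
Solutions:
 h(c) = C1 + 3*c*atan(3*c) - log(9*c^2 + 1)/2 + sin(c)


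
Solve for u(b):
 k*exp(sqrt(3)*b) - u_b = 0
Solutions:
 u(b) = C1 + sqrt(3)*k*exp(sqrt(3)*b)/3


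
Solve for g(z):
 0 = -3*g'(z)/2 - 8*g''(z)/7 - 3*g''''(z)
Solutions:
 g(z) = C1 + C2*exp(-14^(1/3)*z*(-(1323 + sqrt(1807673))^(1/3) + 16*14^(1/3)/(1323 + sqrt(1807673))^(1/3))/84)*sin(14^(1/3)*sqrt(3)*z*(16*14^(1/3)/(1323 + sqrt(1807673))^(1/3) + (1323 + sqrt(1807673))^(1/3))/84) + C3*exp(-14^(1/3)*z*(-(1323 + sqrt(1807673))^(1/3) + 16*14^(1/3)/(1323 + sqrt(1807673))^(1/3))/84)*cos(14^(1/3)*sqrt(3)*z*(16*14^(1/3)/(1323 + sqrt(1807673))^(1/3) + (1323 + sqrt(1807673))^(1/3))/84) + C4*exp(14^(1/3)*z*(-(1323 + sqrt(1807673))^(1/3) + 16*14^(1/3)/(1323 + sqrt(1807673))^(1/3))/42)


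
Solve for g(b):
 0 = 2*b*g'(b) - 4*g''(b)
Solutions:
 g(b) = C1 + C2*erfi(b/2)


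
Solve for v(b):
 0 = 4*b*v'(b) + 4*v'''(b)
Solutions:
 v(b) = C1 + Integral(C2*airyai(-b) + C3*airybi(-b), b)


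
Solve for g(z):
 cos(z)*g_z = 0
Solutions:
 g(z) = C1


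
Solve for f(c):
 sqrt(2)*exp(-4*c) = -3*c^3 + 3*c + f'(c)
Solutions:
 f(c) = C1 + 3*c^4/4 - 3*c^2/2 - sqrt(2)*exp(-4*c)/4


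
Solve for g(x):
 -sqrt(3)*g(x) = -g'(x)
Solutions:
 g(x) = C1*exp(sqrt(3)*x)


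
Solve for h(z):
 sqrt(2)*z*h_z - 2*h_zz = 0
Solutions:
 h(z) = C1 + C2*erfi(2^(1/4)*z/2)


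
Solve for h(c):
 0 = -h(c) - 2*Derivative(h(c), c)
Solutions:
 h(c) = C1*exp(-c/2)


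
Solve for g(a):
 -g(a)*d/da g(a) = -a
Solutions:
 g(a) = -sqrt(C1 + a^2)
 g(a) = sqrt(C1 + a^2)


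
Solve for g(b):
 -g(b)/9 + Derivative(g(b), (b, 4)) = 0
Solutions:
 g(b) = C1*exp(-sqrt(3)*b/3) + C2*exp(sqrt(3)*b/3) + C3*sin(sqrt(3)*b/3) + C4*cos(sqrt(3)*b/3)


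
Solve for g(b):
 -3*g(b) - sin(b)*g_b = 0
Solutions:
 g(b) = C1*(cos(b) + 1)^(3/2)/(cos(b) - 1)^(3/2)


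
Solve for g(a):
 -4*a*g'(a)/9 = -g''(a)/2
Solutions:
 g(a) = C1 + C2*erfi(2*a/3)


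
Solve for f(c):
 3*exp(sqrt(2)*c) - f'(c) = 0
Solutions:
 f(c) = C1 + 3*sqrt(2)*exp(sqrt(2)*c)/2


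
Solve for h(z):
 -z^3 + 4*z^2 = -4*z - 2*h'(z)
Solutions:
 h(z) = C1 + z^4/8 - 2*z^3/3 - z^2


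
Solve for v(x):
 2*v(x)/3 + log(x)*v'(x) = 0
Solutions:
 v(x) = C1*exp(-2*li(x)/3)


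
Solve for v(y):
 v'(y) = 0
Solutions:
 v(y) = C1


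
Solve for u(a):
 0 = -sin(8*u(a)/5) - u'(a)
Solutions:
 a + 5*log(cos(8*u(a)/5) - 1)/16 - 5*log(cos(8*u(a)/5) + 1)/16 = C1


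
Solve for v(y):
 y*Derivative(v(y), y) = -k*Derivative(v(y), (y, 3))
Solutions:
 v(y) = C1 + Integral(C2*airyai(y*(-1/k)^(1/3)) + C3*airybi(y*(-1/k)^(1/3)), y)


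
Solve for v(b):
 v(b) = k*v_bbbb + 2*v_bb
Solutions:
 v(b) = C1*exp(-b*sqrt((-sqrt(k + 1) - 1)/k)) + C2*exp(b*sqrt((-sqrt(k + 1) - 1)/k)) + C3*exp(-b*sqrt((sqrt(k + 1) - 1)/k)) + C4*exp(b*sqrt((sqrt(k + 1) - 1)/k))


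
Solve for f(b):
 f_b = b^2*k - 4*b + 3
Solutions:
 f(b) = C1 + b^3*k/3 - 2*b^2 + 3*b


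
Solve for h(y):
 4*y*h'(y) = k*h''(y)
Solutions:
 h(y) = C1 + C2*erf(sqrt(2)*y*sqrt(-1/k))/sqrt(-1/k)


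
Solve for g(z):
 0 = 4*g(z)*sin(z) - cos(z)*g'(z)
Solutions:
 g(z) = C1/cos(z)^4


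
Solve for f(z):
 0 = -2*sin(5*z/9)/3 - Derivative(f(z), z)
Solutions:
 f(z) = C1 + 6*cos(5*z/9)/5


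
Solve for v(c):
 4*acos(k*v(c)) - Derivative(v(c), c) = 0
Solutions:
 Integral(1/acos(_y*k), (_y, v(c))) = C1 + 4*c


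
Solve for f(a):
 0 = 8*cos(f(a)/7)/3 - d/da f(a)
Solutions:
 -8*a/3 - 7*log(sin(f(a)/7) - 1)/2 + 7*log(sin(f(a)/7) + 1)/2 = C1


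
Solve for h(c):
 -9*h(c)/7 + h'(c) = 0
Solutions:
 h(c) = C1*exp(9*c/7)


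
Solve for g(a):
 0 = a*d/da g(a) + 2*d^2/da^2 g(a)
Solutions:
 g(a) = C1 + C2*erf(a/2)


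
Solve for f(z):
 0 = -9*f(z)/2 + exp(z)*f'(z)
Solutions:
 f(z) = C1*exp(-9*exp(-z)/2)


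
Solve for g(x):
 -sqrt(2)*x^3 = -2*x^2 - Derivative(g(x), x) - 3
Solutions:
 g(x) = C1 + sqrt(2)*x^4/4 - 2*x^3/3 - 3*x


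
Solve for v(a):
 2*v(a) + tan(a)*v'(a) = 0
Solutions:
 v(a) = C1/sin(a)^2


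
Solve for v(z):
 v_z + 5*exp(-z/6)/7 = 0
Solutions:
 v(z) = C1 + 30*exp(-z/6)/7


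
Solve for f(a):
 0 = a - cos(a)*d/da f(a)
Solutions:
 f(a) = C1 + Integral(a/cos(a), a)


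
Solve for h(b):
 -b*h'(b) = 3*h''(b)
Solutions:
 h(b) = C1 + C2*erf(sqrt(6)*b/6)


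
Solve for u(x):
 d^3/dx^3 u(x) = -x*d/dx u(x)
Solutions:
 u(x) = C1 + Integral(C2*airyai(-x) + C3*airybi(-x), x)


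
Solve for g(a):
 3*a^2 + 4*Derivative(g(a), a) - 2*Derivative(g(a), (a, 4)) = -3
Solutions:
 g(a) = C1 + C4*exp(2^(1/3)*a) - a^3/4 - 3*a/4 + (C2*sin(2^(1/3)*sqrt(3)*a/2) + C3*cos(2^(1/3)*sqrt(3)*a/2))*exp(-2^(1/3)*a/2)


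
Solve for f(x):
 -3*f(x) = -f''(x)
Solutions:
 f(x) = C1*exp(-sqrt(3)*x) + C2*exp(sqrt(3)*x)


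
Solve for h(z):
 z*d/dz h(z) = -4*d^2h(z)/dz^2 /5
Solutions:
 h(z) = C1 + C2*erf(sqrt(10)*z/4)


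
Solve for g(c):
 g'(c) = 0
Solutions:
 g(c) = C1


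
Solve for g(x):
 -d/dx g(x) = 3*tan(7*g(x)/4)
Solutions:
 g(x) = -4*asin(C1*exp(-21*x/4))/7 + 4*pi/7
 g(x) = 4*asin(C1*exp(-21*x/4))/7


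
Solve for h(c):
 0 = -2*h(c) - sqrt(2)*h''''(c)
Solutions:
 h(c) = (C1*sin(2^(5/8)*c/2) + C2*cos(2^(5/8)*c/2))*exp(-2^(5/8)*c/2) + (C3*sin(2^(5/8)*c/2) + C4*cos(2^(5/8)*c/2))*exp(2^(5/8)*c/2)


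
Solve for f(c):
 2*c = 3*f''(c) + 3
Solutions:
 f(c) = C1 + C2*c + c^3/9 - c^2/2


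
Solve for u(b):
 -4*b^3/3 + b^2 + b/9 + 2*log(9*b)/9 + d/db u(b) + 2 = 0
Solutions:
 u(b) = C1 + b^4/3 - b^3/3 - b^2/18 - 2*b*log(b)/9 - 16*b/9 - 4*b*log(3)/9


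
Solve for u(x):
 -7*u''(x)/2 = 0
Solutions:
 u(x) = C1 + C2*x


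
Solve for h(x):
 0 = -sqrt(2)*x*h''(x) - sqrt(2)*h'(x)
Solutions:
 h(x) = C1 + C2*log(x)


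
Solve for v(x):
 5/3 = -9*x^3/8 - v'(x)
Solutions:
 v(x) = C1 - 9*x^4/32 - 5*x/3


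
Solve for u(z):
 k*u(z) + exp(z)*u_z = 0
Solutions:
 u(z) = C1*exp(k*exp(-z))


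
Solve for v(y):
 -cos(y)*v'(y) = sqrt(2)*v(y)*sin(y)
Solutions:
 v(y) = C1*cos(y)^(sqrt(2))


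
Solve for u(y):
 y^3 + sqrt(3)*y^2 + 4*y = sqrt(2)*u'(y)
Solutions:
 u(y) = C1 + sqrt(2)*y^4/8 + sqrt(6)*y^3/6 + sqrt(2)*y^2


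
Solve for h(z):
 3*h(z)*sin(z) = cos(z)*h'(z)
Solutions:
 h(z) = C1/cos(z)^3


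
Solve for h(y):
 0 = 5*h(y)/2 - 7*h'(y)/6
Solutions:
 h(y) = C1*exp(15*y/7)


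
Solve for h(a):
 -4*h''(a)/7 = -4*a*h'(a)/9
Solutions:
 h(a) = C1 + C2*erfi(sqrt(14)*a/6)


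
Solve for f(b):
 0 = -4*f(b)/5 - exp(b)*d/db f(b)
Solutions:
 f(b) = C1*exp(4*exp(-b)/5)


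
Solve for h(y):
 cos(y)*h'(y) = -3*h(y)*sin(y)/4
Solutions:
 h(y) = C1*cos(y)^(3/4)


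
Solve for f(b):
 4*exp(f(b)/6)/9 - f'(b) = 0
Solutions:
 f(b) = 6*log(-1/(C1 + 4*b)) + 6*log(54)


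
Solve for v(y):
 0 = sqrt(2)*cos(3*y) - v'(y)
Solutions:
 v(y) = C1 + sqrt(2)*sin(3*y)/3


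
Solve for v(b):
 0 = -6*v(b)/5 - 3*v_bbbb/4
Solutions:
 v(b) = (C1*sin(2^(1/4)*5^(3/4)*b/5) + C2*cos(2^(1/4)*5^(3/4)*b/5))*exp(-2^(1/4)*5^(3/4)*b/5) + (C3*sin(2^(1/4)*5^(3/4)*b/5) + C4*cos(2^(1/4)*5^(3/4)*b/5))*exp(2^(1/4)*5^(3/4)*b/5)


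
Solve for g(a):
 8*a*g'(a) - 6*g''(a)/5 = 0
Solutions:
 g(a) = C1 + C2*erfi(sqrt(30)*a/3)


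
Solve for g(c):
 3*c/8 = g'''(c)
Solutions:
 g(c) = C1 + C2*c + C3*c^2 + c^4/64


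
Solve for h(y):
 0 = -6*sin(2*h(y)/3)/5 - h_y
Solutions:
 6*y/5 + 3*log(cos(2*h(y)/3) - 1)/4 - 3*log(cos(2*h(y)/3) + 1)/4 = C1


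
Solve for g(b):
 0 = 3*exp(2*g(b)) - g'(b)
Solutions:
 g(b) = log(-sqrt(-1/(C1 + 3*b))) - log(2)/2
 g(b) = log(-1/(C1 + 3*b))/2 - log(2)/2


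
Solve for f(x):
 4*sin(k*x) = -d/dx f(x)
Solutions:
 f(x) = C1 + 4*cos(k*x)/k


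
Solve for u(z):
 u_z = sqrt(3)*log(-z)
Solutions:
 u(z) = C1 + sqrt(3)*z*log(-z) - sqrt(3)*z


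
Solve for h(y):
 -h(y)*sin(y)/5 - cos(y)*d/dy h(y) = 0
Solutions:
 h(y) = C1*cos(y)^(1/5)


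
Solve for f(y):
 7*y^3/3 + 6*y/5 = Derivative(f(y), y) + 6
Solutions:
 f(y) = C1 + 7*y^4/12 + 3*y^2/5 - 6*y


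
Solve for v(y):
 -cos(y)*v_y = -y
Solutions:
 v(y) = C1 + Integral(y/cos(y), y)


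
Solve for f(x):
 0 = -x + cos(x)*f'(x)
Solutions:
 f(x) = C1 + Integral(x/cos(x), x)


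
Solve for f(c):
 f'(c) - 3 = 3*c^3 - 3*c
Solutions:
 f(c) = C1 + 3*c^4/4 - 3*c^2/2 + 3*c


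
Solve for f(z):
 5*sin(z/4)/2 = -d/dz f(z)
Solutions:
 f(z) = C1 + 10*cos(z/4)


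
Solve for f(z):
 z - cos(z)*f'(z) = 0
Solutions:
 f(z) = C1 + Integral(z/cos(z), z)


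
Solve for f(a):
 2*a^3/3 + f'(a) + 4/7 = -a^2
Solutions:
 f(a) = C1 - a^4/6 - a^3/3 - 4*a/7


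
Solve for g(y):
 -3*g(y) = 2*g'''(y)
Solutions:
 g(y) = C3*exp(-2^(2/3)*3^(1/3)*y/2) + (C1*sin(2^(2/3)*3^(5/6)*y/4) + C2*cos(2^(2/3)*3^(5/6)*y/4))*exp(2^(2/3)*3^(1/3)*y/4)


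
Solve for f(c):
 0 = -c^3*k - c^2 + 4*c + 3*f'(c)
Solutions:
 f(c) = C1 + c^4*k/12 + c^3/9 - 2*c^2/3


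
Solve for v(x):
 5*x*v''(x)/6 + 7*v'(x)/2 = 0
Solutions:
 v(x) = C1 + C2/x^(16/5)


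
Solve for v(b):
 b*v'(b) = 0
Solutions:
 v(b) = C1


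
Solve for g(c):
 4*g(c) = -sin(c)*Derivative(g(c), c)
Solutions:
 g(c) = C1*(cos(c)^2 + 2*cos(c) + 1)/(cos(c)^2 - 2*cos(c) + 1)


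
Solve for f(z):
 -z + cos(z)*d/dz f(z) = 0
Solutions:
 f(z) = C1 + Integral(z/cos(z), z)


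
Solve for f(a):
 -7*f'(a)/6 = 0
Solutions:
 f(a) = C1


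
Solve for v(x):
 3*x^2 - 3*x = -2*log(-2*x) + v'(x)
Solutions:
 v(x) = C1 + x^3 - 3*x^2/2 + 2*x*log(-x) + 2*x*(-1 + log(2))


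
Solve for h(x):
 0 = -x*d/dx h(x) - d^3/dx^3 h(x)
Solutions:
 h(x) = C1 + Integral(C2*airyai(-x) + C3*airybi(-x), x)


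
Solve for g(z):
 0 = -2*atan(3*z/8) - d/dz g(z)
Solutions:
 g(z) = C1 - 2*z*atan(3*z/8) + 8*log(9*z^2 + 64)/3


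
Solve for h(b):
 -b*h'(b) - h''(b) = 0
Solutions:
 h(b) = C1 + C2*erf(sqrt(2)*b/2)


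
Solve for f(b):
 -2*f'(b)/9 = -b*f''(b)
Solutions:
 f(b) = C1 + C2*b^(11/9)


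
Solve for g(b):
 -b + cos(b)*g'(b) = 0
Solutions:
 g(b) = C1 + Integral(b/cos(b), b)


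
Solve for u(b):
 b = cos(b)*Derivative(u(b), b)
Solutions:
 u(b) = C1 + Integral(b/cos(b), b)


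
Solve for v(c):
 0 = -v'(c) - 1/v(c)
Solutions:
 v(c) = -sqrt(C1 - 2*c)
 v(c) = sqrt(C1 - 2*c)


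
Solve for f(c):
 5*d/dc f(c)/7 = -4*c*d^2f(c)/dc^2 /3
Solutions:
 f(c) = C1 + C2*c^(13/28)


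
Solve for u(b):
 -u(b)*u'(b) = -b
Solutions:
 u(b) = -sqrt(C1 + b^2)
 u(b) = sqrt(C1 + b^2)


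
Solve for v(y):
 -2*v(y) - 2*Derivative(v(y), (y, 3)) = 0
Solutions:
 v(y) = C3*exp(-y) + (C1*sin(sqrt(3)*y/2) + C2*cos(sqrt(3)*y/2))*exp(y/2)


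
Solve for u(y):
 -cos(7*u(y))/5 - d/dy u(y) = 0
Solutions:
 y/5 - log(sin(7*u(y)) - 1)/14 + log(sin(7*u(y)) + 1)/14 = C1


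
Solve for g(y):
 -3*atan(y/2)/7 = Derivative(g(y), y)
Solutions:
 g(y) = C1 - 3*y*atan(y/2)/7 + 3*log(y^2 + 4)/7


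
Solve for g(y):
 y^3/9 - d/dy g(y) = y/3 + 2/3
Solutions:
 g(y) = C1 + y^4/36 - y^2/6 - 2*y/3


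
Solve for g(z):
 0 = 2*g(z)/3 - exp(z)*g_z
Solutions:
 g(z) = C1*exp(-2*exp(-z)/3)


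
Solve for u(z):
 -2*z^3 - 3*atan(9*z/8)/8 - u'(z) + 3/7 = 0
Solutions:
 u(z) = C1 - z^4/2 - 3*z*atan(9*z/8)/8 + 3*z/7 + log(81*z^2 + 64)/6


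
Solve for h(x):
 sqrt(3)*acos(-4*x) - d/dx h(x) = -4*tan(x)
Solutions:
 h(x) = C1 + sqrt(3)*(x*acos(-4*x) + sqrt(1 - 16*x^2)/4) - 4*log(cos(x))


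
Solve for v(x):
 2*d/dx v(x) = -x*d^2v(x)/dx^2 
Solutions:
 v(x) = C1 + C2/x


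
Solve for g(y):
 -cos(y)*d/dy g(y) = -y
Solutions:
 g(y) = C1 + Integral(y/cos(y), y)


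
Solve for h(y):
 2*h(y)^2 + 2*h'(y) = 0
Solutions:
 h(y) = 1/(C1 + y)


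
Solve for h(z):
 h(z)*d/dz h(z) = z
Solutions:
 h(z) = -sqrt(C1 + z^2)
 h(z) = sqrt(C1 + z^2)


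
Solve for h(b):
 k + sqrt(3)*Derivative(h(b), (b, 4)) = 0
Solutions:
 h(b) = C1 + C2*b + C3*b^2 + C4*b^3 - sqrt(3)*b^4*k/72


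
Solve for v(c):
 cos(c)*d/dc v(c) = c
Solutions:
 v(c) = C1 + Integral(c/cos(c), c)


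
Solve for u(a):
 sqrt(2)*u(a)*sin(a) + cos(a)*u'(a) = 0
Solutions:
 u(a) = C1*cos(a)^(sqrt(2))


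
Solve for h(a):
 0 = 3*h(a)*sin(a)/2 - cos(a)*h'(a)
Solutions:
 h(a) = C1/cos(a)^(3/2)


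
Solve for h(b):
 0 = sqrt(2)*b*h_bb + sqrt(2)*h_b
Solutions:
 h(b) = C1 + C2*log(b)


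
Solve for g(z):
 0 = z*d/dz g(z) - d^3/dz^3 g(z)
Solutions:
 g(z) = C1 + Integral(C2*airyai(z) + C3*airybi(z), z)


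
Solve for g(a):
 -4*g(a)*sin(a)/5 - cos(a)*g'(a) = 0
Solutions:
 g(a) = C1*cos(a)^(4/5)


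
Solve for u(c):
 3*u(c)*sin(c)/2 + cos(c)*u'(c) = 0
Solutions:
 u(c) = C1*cos(c)^(3/2)


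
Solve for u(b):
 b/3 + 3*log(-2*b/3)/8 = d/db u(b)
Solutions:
 u(b) = C1 + b^2/6 + 3*b*log(-b)/8 + 3*b*(-log(3) - 1 + log(2))/8


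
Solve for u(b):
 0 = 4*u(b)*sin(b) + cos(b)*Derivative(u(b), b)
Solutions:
 u(b) = C1*cos(b)^4


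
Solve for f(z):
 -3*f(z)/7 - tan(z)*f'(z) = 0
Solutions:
 f(z) = C1/sin(z)^(3/7)


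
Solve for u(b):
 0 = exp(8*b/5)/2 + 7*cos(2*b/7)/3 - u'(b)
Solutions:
 u(b) = C1 + 5*exp(8*b/5)/16 + 49*sin(2*b/7)/6


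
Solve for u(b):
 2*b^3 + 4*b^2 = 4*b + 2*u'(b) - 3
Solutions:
 u(b) = C1 + b^4/4 + 2*b^3/3 - b^2 + 3*b/2


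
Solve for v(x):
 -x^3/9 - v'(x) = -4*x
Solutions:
 v(x) = C1 - x^4/36 + 2*x^2


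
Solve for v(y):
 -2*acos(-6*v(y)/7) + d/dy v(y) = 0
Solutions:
 Integral(1/acos(-6*_y/7), (_y, v(y))) = C1 + 2*y


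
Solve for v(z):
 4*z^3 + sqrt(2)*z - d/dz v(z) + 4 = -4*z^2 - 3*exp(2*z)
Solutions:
 v(z) = C1 + z^4 + 4*z^3/3 + sqrt(2)*z^2/2 + 4*z + 3*exp(2*z)/2


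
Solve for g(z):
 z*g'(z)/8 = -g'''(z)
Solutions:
 g(z) = C1 + Integral(C2*airyai(-z/2) + C3*airybi(-z/2), z)


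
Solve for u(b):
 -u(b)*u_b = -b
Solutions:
 u(b) = -sqrt(C1 + b^2)
 u(b) = sqrt(C1 + b^2)


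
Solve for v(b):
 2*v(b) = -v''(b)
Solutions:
 v(b) = C1*sin(sqrt(2)*b) + C2*cos(sqrt(2)*b)


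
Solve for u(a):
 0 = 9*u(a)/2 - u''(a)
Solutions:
 u(a) = C1*exp(-3*sqrt(2)*a/2) + C2*exp(3*sqrt(2)*a/2)


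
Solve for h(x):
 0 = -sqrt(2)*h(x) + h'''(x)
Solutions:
 h(x) = C3*exp(2^(1/6)*x) + (C1*sin(2^(1/6)*sqrt(3)*x/2) + C2*cos(2^(1/6)*sqrt(3)*x/2))*exp(-2^(1/6)*x/2)


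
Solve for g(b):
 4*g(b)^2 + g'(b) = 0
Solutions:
 g(b) = 1/(C1 + 4*b)


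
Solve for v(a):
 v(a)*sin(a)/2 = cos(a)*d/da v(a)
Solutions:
 v(a) = C1/sqrt(cos(a))


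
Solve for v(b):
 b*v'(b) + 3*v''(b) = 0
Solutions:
 v(b) = C1 + C2*erf(sqrt(6)*b/6)


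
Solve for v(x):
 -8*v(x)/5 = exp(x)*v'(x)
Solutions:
 v(x) = C1*exp(8*exp(-x)/5)


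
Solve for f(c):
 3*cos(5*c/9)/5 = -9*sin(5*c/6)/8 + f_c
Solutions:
 f(c) = C1 + 27*sin(5*c/9)/25 - 27*cos(5*c/6)/20


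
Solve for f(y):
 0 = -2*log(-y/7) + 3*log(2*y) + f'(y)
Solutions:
 f(y) = C1 - y*log(y) + y*(-log(392) + 1 + 2*I*pi)


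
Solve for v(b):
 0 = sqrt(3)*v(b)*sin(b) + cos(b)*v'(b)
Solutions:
 v(b) = C1*cos(b)^(sqrt(3))


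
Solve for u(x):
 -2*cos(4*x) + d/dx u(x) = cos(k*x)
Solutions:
 u(x) = C1 + sin(4*x)/2 + sin(k*x)/k


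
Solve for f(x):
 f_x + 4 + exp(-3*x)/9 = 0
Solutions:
 f(x) = C1 - 4*x + exp(-3*x)/27


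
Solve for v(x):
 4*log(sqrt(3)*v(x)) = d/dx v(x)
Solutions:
 -Integral(1/(2*log(_y) + log(3)), (_y, v(x)))/2 = C1 - x


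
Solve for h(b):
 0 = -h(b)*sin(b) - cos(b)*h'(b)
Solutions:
 h(b) = C1*cos(b)


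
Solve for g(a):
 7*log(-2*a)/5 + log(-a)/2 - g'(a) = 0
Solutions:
 g(a) = C1 + 19*a*log(-a)/10 + a*(-19 + 14*log(2))/10


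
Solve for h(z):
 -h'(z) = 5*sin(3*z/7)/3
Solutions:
 h(z) = C1 + 35*cos(3*z/7)/9


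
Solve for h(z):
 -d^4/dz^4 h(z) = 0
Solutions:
 h(z) = C1 + C2*z + C3*z^2 + C4*z^3


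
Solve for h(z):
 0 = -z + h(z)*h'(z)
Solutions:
 h(z) = -sqrt(C1 + z^2)
 h(z) = sqrt(C1 + z^2)


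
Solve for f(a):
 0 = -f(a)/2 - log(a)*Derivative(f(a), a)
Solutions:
 f(a) = C1*exp(-li(a)/2)


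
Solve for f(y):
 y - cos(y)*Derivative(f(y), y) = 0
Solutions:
 f(y) = C1 + Integral(y/cos(y), y)


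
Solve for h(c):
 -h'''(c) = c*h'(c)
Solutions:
 h(c) = C1 + Integral(C2*airyai(-c) + C3*airybi(-c), c)


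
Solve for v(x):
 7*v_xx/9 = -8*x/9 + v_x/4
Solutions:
 v(x) = C1 + C2*exp(9*x/28) + 16*x^2/9 + 896*x/81


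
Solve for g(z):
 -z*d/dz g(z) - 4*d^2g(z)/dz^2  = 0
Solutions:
 g(z) = C1 + C2*erf(sqrt(2)*z/4)


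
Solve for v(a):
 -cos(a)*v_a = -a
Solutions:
 v(a) = C1 + Integral(a/cos(a), a)


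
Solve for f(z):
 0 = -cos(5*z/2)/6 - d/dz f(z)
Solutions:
 f(z) = C1 - sin(5*z/2)/15


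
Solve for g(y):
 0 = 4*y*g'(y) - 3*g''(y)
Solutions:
 g(y) = C1 + C2*erfi(sqrt(6)*y/3)


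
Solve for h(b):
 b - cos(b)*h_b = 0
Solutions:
 h(b) = C1 + Integral(b/cos(b), b)


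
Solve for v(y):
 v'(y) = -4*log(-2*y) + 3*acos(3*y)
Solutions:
 v(y) = C1 - 4*y*log(-y) + 3*y*acos(3*y) - 4*y*log(2) + 4*y - sqrt(1 - 9*y^2)


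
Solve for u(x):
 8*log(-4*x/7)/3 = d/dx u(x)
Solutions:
 u(x) = C1 + 8*x*log(-x)/3 + 8*x*(-log(7) - 1 + 2*log(2))/3


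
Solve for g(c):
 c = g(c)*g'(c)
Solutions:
 g(c) = -sqrt(C1 + c^2)
 g(c) = sqrt(C1 + c^2)


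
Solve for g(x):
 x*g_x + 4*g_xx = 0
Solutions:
 g(x) = C1 + C2*erf(sqrt(2)*x/4)


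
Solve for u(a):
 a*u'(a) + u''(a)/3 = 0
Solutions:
 u(a) = C1 + C2*erf(sqrt(6)*a/2)


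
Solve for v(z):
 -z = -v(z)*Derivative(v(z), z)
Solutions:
 v(z) = -sqrt(C1 + z^2)
 v(z) = sqrt(C1 + z^2)


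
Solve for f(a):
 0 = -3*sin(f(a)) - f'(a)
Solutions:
 f(a) = -acos((-C1 - exp(6*a))/(C1 - exp(6*a))) + 2*pi
 f(a) = acos((-C1 - exp(6*a))/(C1 - exp(6*a)))


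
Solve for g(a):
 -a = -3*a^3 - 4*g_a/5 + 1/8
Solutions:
 g(a) = C1 - 15*a^4/16 + 5*a^2/8 + 5*a/32


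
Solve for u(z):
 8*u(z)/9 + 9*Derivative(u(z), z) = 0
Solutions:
 u(z) = C1*exp(-8*z/81)


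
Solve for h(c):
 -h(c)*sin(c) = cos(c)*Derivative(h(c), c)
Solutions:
 h(c) = C1*cos(c)


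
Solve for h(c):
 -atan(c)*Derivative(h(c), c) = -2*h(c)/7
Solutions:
 h(c) = C1*exp(2*Integral(1/atan(c), c)/7)


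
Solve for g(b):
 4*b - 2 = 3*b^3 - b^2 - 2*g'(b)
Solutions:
 g(b) = C1 + 3*b^4/8 - b^3/6 - b^2 + b


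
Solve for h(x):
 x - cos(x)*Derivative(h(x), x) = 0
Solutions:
 h(x) = C1 + Integral(x/cos(x), x)


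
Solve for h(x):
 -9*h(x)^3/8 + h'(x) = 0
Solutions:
 h(x) = -2*sqrt(-1/(C1 + 9*x))
 h(x) = 2*sqrt(-1/(C1 + 9*x))


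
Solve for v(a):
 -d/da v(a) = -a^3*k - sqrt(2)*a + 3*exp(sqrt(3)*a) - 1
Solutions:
 v(a) = C1 + a^4*k/4 + sqrt(2)*a^2/2 + a - sqrt(3)*exp(sqrt(3)*a)


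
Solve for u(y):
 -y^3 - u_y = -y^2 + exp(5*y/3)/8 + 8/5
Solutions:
 u(y) = C1 - y^4/4 + y^3/3 - 8*y/5 - 3*exp(5*y/3)/40


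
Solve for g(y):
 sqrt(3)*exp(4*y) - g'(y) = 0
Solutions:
 g(y) = C1 + sqrt(3)*exp(4*y)/4


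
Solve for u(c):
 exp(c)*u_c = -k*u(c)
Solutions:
 u(c) = C1*exp(k*exp(-c))


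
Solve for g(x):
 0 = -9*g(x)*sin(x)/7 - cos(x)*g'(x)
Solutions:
 g(x) = C1*cos(x)^(9/7)


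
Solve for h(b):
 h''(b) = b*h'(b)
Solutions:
 h(b) = C1 + C2*erfi(sqrt(2)*b/2)


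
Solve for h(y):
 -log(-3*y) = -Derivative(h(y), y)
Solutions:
 h(y) = C1 + y*log(-y) + y*(-1 + log(3))


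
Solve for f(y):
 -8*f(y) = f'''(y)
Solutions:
 f(y) = C3*exp(-2*y) + (C1*sin(sqrt(3)*y) + C2*cos(sqrt(3)*y))*exp(y)


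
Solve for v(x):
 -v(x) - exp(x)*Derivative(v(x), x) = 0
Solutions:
 v(x) = C1*exp(exp(-x))


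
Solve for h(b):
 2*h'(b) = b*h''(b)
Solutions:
 h(b) = C1 + C2*b^3


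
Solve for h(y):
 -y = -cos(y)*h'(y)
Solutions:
 h(y) = C1 + Integral(y/cos(y), y)


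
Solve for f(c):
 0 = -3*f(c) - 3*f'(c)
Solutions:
 f(c) = C1*exp(-c)


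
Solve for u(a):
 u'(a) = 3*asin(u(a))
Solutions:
 Integral(1/asin(_y), (_y, u(a))) = C1 + 3*a


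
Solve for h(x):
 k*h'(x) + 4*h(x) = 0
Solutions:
 h(x) = C1*exp(-4*x/k)


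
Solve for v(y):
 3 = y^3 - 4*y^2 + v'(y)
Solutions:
 v(y) = C1 - y^4/4 + 4*y^3/3 + 3*y


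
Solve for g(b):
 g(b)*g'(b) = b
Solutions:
 g(b) = -sqrt(C1 + b^2)
 g(b) = sqrt(C1 + b^2)


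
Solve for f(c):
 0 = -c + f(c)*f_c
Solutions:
 f(c) = -sqrt(C1 + c^2)
 f(c) = sqrt(C1 + c^2)


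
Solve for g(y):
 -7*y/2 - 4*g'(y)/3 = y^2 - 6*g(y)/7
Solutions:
 g(y) = C1*exp(9*y/14) + 7*y^2/6 + 833*y/108 + 5831/486


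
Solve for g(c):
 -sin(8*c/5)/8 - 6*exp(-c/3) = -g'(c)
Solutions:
 g(c) = C1 - 5*cos(8*c/5)/64 - 18*exp(-c/3)
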